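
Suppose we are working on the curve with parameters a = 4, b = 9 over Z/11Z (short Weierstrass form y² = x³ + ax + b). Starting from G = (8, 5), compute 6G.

(9, 9)

Repeated addition: build up to 6G.
2G: tangent at (8, 5): λ = (3·8² + 4)/(2·5) ≡ 9/10. 10⁻¹ ≡ 10 (mod 11), so λ ≡ 9·10 ≡ 2.
  x = λ² - 8 - 8 = 4 - 16 ≡ 10; y = λ·(8 - 10) - 5 ≡ 2. → (10, 2)
3G: (10, 2) + (8, 5). λ = (5 - 2)/(8 - 10) ≡ 3/9 mod 11. 9⁻¹ ≡ 5 (mod 11), so λ ≡ 4.
  x = λ² - 10 - 8 = 16 - 18 ≡ 9; y = λ·(10 - 9) - 2 ≡ 2. → (9, 2)
4G: (9, 2) + (8, 5). λ = (5 - 2)/(8 - 9) ≡ 3/10 mod 11. 10⁻¹ ≡ 10 (mod 11), so λ ≡ 8.
  x = λ² - 9 - 8 = 64 - 17 ≡ 3; y = λ·(9 - 3) - 2 ≡ 2. → (3, 2)
5G: (3, 2) + (8, 5). λ = (5 - 2)/(8 - 3) ≡ 3/5 mod 11. 5⁻¹ ≡ 9 (mod 11) since 5·9 = 45 ≡ 1, so λ ≡ 5.
  x = λ² - 3 - 8 = 25 - 11 ≡ 3; y = λ·(3 - 3) - 2 ≡ 9. → (3, 9)
6G: (3, 9) + (8, 5). λ = (5 - 9)/(8 - 3) ≡ 7/5 mod 11. 5⁻¹ ≡ 9 (mod 11) since 5·9 = 45 ≡ 1, so λ ≡ 8.
  x = λ² - 3 - 8 = 64 - 11 ≡ 9; y = λ·(3 - 9) - 9 ≡ 9. → (9, 9)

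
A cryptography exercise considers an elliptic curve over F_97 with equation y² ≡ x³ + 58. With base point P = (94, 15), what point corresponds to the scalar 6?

Repeated addition: build up to 6P.
2P: tangent at (94, 15): λ = (3·94² + 0)/(2·15) ≡ 27/30. 30⁻¹ ≡ 55 (mod 97) since 30·55 = 1650 ≡ 1, so λ ≡ 27·55 ≡ 30.
  x = λ² - 94 - 94 = 900 - 188 ≡ 33; y = λ·(94 - 33) - 15 ≡ 69. → (33, 69)
3P: (33, 69) + (94, 15). λ = (15 - 69)/(94 - 33) ≡ 43/61 mod 97. 61⁻¹ ≡ 35 (mod 97) since 61·35 = 2135 ≡ 1, so λ ≡ 50.
  x = λ² - 33 - 94 = 2500 - 127 ≡ 45; y = λ·(33 - 45) - 69 ≡ 10. → (45, 10)
4P: (45, 10) + (94, 15). λ = (15 - 10)/(94 - 45) ≡ 5/49 mod 97. 49⁻¹ ≡ 2 (mod 97) since 49·2 = 98 ≡ 1, so λ ≡ 10.
  x = λ² - 45 - 94 = 100 - 139 ≡ 58; y = λ·(45 - 58) - 10 ≡ 54. → (58, 54)
5P: (58, 54) + (94, 15). λ = (15 - 54)/(94 - 58) ≡ 58/36 mod 97. 36⁻¹ ≡ 62 (mod 97), so λ ≡ 7.
  x = λ² - 58 - 94 = 49 - 152 ≡ 91; y = λ·(58 - 91) - 54 ≡ 6. → (91, 6)
6P: (91, 6) + (94, 15). λ = (15 - 6)/(94 - 91) ≡ 9/3 mod 97. 3⁻¹ ≡ 65 (mod 97) since 3·65 = 195 ≡ 1, so λ ≡ 3.
  x = λ² - 91 - 94 = 9 - 185 ≡ 18; y = λ·(91 - 18) - 6 ≡ 19. → (18, 19)

(18, 19)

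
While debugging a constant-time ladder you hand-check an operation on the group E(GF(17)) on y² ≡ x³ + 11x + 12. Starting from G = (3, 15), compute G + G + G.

Repeated addition: build up to 3G.
2G: tangent at (3, 15): λ = (3·3² + 11)/(2·15) ≡ 4/13. 13⁻¹ ≡ 4 (mod 17), so λ ≡ 4·4 ≡ 16.
  x = λ² - 3 - 3 = 256 - 6 ≡ 12; y = λ·(3 - 12) - 15 ≡ 11. → (12, 11)
3G: (12, 11) + (3, 15). λ = (15 - 11)/(3 - 12) ≡ 4/8 mod 17. 8⁻¹ ≡ 15 (mod 17) since 8·15 = 120 ≡ 1, so λ ≡ 9.
  x = λ² - 12 - 3 = 81 - 15 ≡ 15; y = λ·(12 - 15) - 11 ≡ 13. → (15, 13)

(15, 13)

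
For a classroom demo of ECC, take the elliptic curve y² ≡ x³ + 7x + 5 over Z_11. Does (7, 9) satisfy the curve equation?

y² = 9² ≡ 4; x³ + 7x + 5 = 397 ≡ 1 (mod 11). 4 ≠ 1.

no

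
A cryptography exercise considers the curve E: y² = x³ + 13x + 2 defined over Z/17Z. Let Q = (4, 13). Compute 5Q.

(2, 11)

Double-and-add on 5 = (101)₂. Start with Q = (4, 13) for the leading 1-bit.
double: tangent at (4, 13): λ = (3·4² + 13)/(2·13) ≡ 10/9. 9⁻¹ ≡ 2 (mod 17), so λ ≡ 10·2 ≡ 3.
  x = λ² - 4 - 4 = 9 - 8 ≡ 1; y = λ·(4 - 1) - 13 ≡ 13. → (1, 13)
double: tangent at (1, 13): λ = (3·1² + 13)/(2·13) ≡ 16/9. 9⁻¹ ≡ 2 (mod 17), so λ ≡ 16·2 ≡ 15.
  x = λ² - 1 - 1 = 225 - 2 ≡ 2; y = λ·(1 - 2) - 13 ≡ 6. → (2, 6)
add Q: (2, 6) + (4, 13). λ = (13 - 6)/(4 - 2) ≡ 7/2 mod 17. 2⁻¹ ≡ 9 (mod 17), so λ ≡ 12.
  x = λ² - 2 - 4 = 144 - 6 ≡ 2; y = λ·(2 - 2) - 6 ≡ 11. → (2, 11)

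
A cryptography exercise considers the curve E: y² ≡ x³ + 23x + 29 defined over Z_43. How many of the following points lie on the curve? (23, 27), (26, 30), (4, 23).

(23, 27): 27² ≡ 41, rhs ≡ 40 → off.
(26, 30): 30² ≡ 40, rhs ≡ 14 → off.
(4, 23): 23² ≡ 13, rhs ≡ 13 → on.

1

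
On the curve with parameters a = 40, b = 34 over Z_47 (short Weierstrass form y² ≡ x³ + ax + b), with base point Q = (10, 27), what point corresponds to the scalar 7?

(18, 37)

Repeated addition: build up to 7Q.
2Q: tangent at (10, 27): λ = (3·10² + 40)/(2·27) ≡ 11/7. 7⁻¹ ≡ 27 (mod 47) since 7·27 = 189 ≡ 1, so λ ≡ 11·27 ≡ 15.
  x = λ² - 10 - 10 = 225 - 20 ≡ 17; y = λ·(10 - 17) - 27 ≡ 9. → (17, 9)
3Q: (17, 9) + (10, 27). λ = (27 - 9)/(10 - 17) ≡ 18/40 mod 47. 40⁻¹ ≡ 20 (mod 47) since 40·20 = 800 ≡ 1, so λ ≡ 31.
  x = λ² - 17 - 10 = 961 - 27 ≡ 41; y = λ·(17 - 41) - 9 ≡ 46. → (41, 46)
4Q: (41, 46) + (10, 27). λ = (27 - 46)/(10 - 41) ≡ 28/16 mod 47. 16⁻¹ ≡ 3 (mod 47) since 16·3 = 48 ≡ 1, so λ ≡ 37.
  x = λ² - 41 - 10 = 1369 - 51 ≡ 2; y = λ·(41 - 2) - 46 ≡ 34. → (2, 34)
5Q: (2, 34) + (10, 27). λ = (27 - 34)/(10 - 2) ≡ 40/8 mod 47. 8⁻¹ ≡ 6 (mod 47) since 8·6 = 48 ≡ 1, so λ ≡ 5.
  x = λ² - 2 - 10 = 25 - 12 ≡ 13; y = λ·(2 - 13) - 34 ≡ 5. → (13, 5)
6Q: (13, 5) + (10, 27). λ = (27 - 5)/(10 - 13) ≡ 22/44 mod 47. 44⁻¹ ≡ 31 (mod 47) since 44·31 = 1364 ≡ 1, so λ ≡ 24.
  x = λ² - 13 - 10 = 576 - 23 ≡ 36; y = λ·(13 - 36) - 5 ≡ 7. → (36, 7)
7Q: (36, 7) + (10, 27). λ = (27 - 7)/(10 - 36) ≡ 20/21 mod 47. 21⁻¹ ≡ 9 (mod 47) since 21·9 = 189 ≡ 1, so λ ≡ 39.
  x = λ² - 36 - 10 = 1521 - 46 ≡ 18; y = λ·(36 - 18) - 7 ≡ 37. → (18, 37)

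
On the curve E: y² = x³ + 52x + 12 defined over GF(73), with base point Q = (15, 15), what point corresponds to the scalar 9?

Double-and-add on 9 = (1001)₂. Start with Q = (15, 15) for the leading 1-bit.
double: tangent at (15, 15): λ = (3·15² + 52)/(2·15) ≡ 70/30. 30⁻¹ ≡ 56 (mod 73), so λ ≡ 70·56 ≡ 51.
  x = λ² - 15 - 15 = 2601 - 30 ≡ 16; y = λ·(15 - 16) - 15 ≡ 7. → (16, 7)
double: tangent at (16, 7): λ = (3·16² + 52)/(2·7) ≡ 17/14. 14⁻¹ ≡ 47 (mod 73), so λ ≡ 17·47 ≡ 69.
  x = λ² - 16 - 16 = 4761 - 32 ≡ 57; y = λ·(16 - 57) - 7 ≡ 11. → (57, 11)
double: tangent at (57, 11): λ = (3·57² + 52)/(2·11) ≡ 17/22. 22⁻¹ ≡ 10 (mod 73), so λ ≡ 17·10 ≡ 24.
  x = λ² - 57 - 57 = 576 - 114 ≡ 24; y = λ·(57 - 24) - 11 ≡ 51. → (24, 51)
add Q: (24, 51) + (15, 15). λ = (15 - 51)/(15 - 24) ≡ 37/64 mod 73. 64⁻¹ ≡ 8 (mod 73) since 64·8 = 512 ≡ 1, so λ ≡ 4.
  x = λ² - 24 - 15 = 16 - 39 ≡ 50; y = λ·(24 - 50) - 51 ≡ 64. → (50, 64)

(50, 64)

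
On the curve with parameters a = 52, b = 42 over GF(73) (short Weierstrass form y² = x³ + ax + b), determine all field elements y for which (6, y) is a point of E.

none

x³ + 52x + 42 = 570 ≡ 59 (mod 73).
59 is a non-residue mod 73; no y exists.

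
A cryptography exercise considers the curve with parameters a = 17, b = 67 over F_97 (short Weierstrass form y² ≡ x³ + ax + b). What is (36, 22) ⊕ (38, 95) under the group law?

(70, 95)

(36, 22) + (38, 95). λ = (95 - 22)/(38 - 36) ≡ 73/2 mod 97. 2⁻¹ ≡ 49 (mod 97), so λ ≡ 85.
  x = λ² - 36 - 38 = 7225 - 74 ≡ 70; y = λ·(36 - 70) - 22 ≡ 95. → (70, 95)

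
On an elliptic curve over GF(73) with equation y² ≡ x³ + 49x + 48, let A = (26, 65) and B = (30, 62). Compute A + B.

(13, 53)

(26, 65) + (30, 62). λ = (62 - 65)/(30 - 26) ≡ 70/4 mod 73. 4⁻¹ ≡ 55 (mod 73), so λ ≡ 54.
  x = λ² - 26 - 30 = 2916 - 56 ≡ 13; y = λ·(26 - 13) - 65 ≡ 53. → (13, 53)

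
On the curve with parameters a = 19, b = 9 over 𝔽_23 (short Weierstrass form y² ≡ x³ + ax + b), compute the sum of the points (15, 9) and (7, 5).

(7, 18)

(15, 9) + (7, 5). λ = (5 - 9)/(7 - 15) ≡ 19/15 mod 23. 15⁻¹ ≡ 20 (mod 23) since 15·20 = 300 ≡ 1, so λ ≡ 12.
  x = λ² - 15 - 7 = 144 - 22 ≡ 7; y = λ·(15 - 7) - 9 ≡ 18. → (7, 18)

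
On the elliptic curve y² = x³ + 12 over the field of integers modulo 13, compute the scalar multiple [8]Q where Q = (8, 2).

Repeated addition: build up to 8Q.
2Q: tangent at (8, 2): λ = (3·8² + 0)/(2·2) ≡ 10/4. 4⁻¹ ≡ 10 (mod 13), so λ ≡ 10·10 ≡ 9.
  x = λ² - 8 - 8 = 81 - 16 ≡ 0; y = λ·(8 - 0) - 2 ≡ 5. → (0, 5)
3Q: (0, 5) + (8, 2). λ = (2 - 5)/(8 - 0) ≡ 10/8 mod 13. 8⁻¹ ≡ 5 (mod 13), so λ ≡ 11.
  x = λ² - 0 - 8 = 121 - 8 ≡ 9; y = λ·(0 - 9) - 5 ≡ 0. → (9, 0)
4Q: (9, 0) + (8, 2). λ = (2 - 0)/(8 - 9) ≡ 2/12 mod 13. 12⁻¹ ≡ 12 (mod 13) since 12·12 = 144 ≡ 1, so λ ≡ 11.
  x = λ² - 9 - 8 = 121 - 17 ≡ 0; y = λ·(9 - 0) - 0 ≡ 8. → (0, 8)
5Q: (0, 8) + (8, 2). λ = (2 - 8)/(8 - 0) ≡ 7/8 mod 13. 8⁻¹ ≡ 5 (mod 13), so λ ≡ 9.
  x = λ² - 0 - 8 = 81 - 8 ≡ 8; y = λ·(0 - 8) - 8 ≡ 11. → (8, 11)
6Q: (8, 11) + (8, 2): same x and y₁ ≡ -y₂, so the sum is ∞.
7Q: ∞ + (8, 2) = (8, 2) (identity).
8Q: tangent at (8, 2): λ = (3·8² + 0)/(2·2) ≡ 10/4. 4⁻¹ ≡ 10 (mod 13), so λ ≡ 10·10 ≡ 9.
  x = λ² - 8 - 8 = 81 - 16 ≡ 0; y = λ·(8 - 0) - 2 ≡ 5. → (0, 5)

(0, 5)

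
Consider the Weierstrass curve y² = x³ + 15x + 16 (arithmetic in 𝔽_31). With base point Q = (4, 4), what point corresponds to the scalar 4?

Repeated addition: build up to 4Q.
2Q: tangent at (4, 4): λ = (3·4² + 15)/(2·4) ≡ 1/8. 8⁻¹ ≡ 4 (mod 31), so λ ≡ 1·4 ≡ 4.
  x = λ² - 4 - 4 = 16 - 8 ≡ 8; y = λ·(4 - 8) - 4 ≡ 11. → (8, 11)
3Q: (8, 11) + (4, 4). λ = (4 - 11)/(4 - 8) ≡ 24/27 mod 31. 27⁻¹ ≡ 23 (mod 31), so λ ≡ 25.
  x = λ² - 8 - 4 = 625 - 12 ≡ 24; y = λ·(8 - 24) - 11 ≡ 23. → (24, 23)
4Q: (24, 23) + (4, 4). λ = (4 - 23)/(4 - 24) ≡ 12/11 mod 31. 11⁻¹ ≡ 17 (mod 31), so λ ≡ 18.
  x = λ² - 24 - 4 = 324 - 28 ≡ 17; y = λ·(24 - 17) - 23 ≡ 10. → (17, 10)

(17, 10)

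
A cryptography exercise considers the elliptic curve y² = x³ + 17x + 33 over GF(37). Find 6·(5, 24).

Write G = (5, 24).
Double-and-add on 6 = (110)₂. Start with G = (5, 24) for the leading 1-bit.
double: tangent at (5, 24): λ = (3·5² + 17)/(2·24) ≡ 18/11. 11⁻¹ ≡ 27 (mod 37), so λ ≡ 18·27 ≡ 5.
  x = λ² - 5 - 5 = 25 - 10 ≡ 15; y = λ·(5 - 15) - 24 ≡ 0. → (15, 0)
add G: (15, 0) + (5, 24). λ = (24 - 0)/(5 - 15) ≡ 24/27 mod 37. 27⁻¹ ≡ 11 (mod 37), so λ ≡ 5.
  x = λ² - 15 - 5 = 25 - 20 ≡ 5; y = λ·(15 - 5) - 0 ≡ 13. → (5, 13)
double: tangent at (5, 13): λ = (3·5² + 17)/(2·13) ≡ 18/26. 26⁻¹ ≡ 10 (mod 37), so λ ≡ 18·10 ≡ 32.
  x = λ² - 5 - 5 = 1024 - 10 ≡ 15; y = λ·(5 - 15) - 13 ≡ 0. → (15, 0)

(15, 0)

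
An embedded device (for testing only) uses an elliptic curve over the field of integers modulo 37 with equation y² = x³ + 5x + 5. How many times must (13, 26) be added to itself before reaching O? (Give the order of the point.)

9

2P: tangent at (13, 26): λ = (3·13² + 5)/(2·26) ≡ 31/15. 15⁻¹ ≡ 5 (mod 37), so λ ≡ 31·5 ≡ 7.
  x = λ² - 13 - 13 = 49 - 26 ≡ 23; y = λ·(13 - 23) - 26 ≡ 15. → (23, 15)
3P: (23, 15) + (13, 26). λ = (26 - 15)/(13 - 23) ≡ 11/27 mod 37. 27⁻¹ ≡ 11 (mod 37), so λ ≡ 10.
  x = λ² - 23 - 13 = 100 - 36 ≡ 27; y = λ·(23 - 27) - 15 ≡ 19. → (27, 19)
4P: (27, 19) + (13, 26). λ = (26 - 19)/(13 - 27) ≡ 7/23 mod 37. 23⁻¹ ≡ 29 (mod 37), so λ ≡ 18.
  x = λ² - 27 - 13 = 324 - 40 ≡ 25; y = λ·(27 - 25) - 19 ≡ 17. → (25, 17)
5P: (25, 17) + (13, 26). λ = (26 - 17)/(13 - 25) ≡ 9/25 mod 37. 25⁻¹ ≡ 3 (mod 37), so λ ≡ 27.
  x = λ² - 25 - 13 = 729 - 38 ≡ 25; y = λ·(25 - 25) - 17 ≡ 20. → (25, 20)
6P: (25, 20) + (13, 26). λ = (26 - 20)/(13 - 25) ≡ 6/25 mod 37. 25⁻¹ ≡ 3 (mod 37), so λ ≡ 18.
  x = λ² - 25 - 13 = 324 - 38 ≡ 27; y = λ·(25 - 27) - 20 ≡ 18. → (27, 18)
7P: (27, 18) + (13, 26). λ = (26 - 18)/(13 - 27) ≡ 8/23 mod 37. 23⁻¹ ≡ 29 (mod 37), so λ ≡ 10.
  x = λ² - 27 - 13 = 100 - 40 ≡ 23; y = λ·(27 - 23) - 18 ≡ 22. → (23, 22)
8P: (23, 22) + (13, 26). λ = (26 - 22)/(13 - 23) ≡ 4/27 mod 37. 27⁻¹ ≡ 11 (mod 37), so λ ≡ 7.
  x = λ² - 23 - 13 = 49 - 36 ≡ 13; y = λ·(23 - 13) - 22 ≡ 11. → (13, 11)
9P: (13, 11) + (13, 26): same x and y₁ ≡ -y₂, so the sum is O.
9P = O, so the order is 9.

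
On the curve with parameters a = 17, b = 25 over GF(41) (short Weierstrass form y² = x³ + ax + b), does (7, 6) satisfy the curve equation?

yes

y² = 6² ≡ 36; x³ + 17x + 25 = 487 ≡ 36 (mod 41). 36 = 36.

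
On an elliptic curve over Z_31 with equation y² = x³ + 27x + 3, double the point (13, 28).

(21, 2)

tangent at (13, 28): λ = (3·13² + 27)/(2·28) ≡ 7/25. 25⁻¹ ≡ 5 (mod 31) since 25·5 = 125 ≡ 1, so λ ≡ 7·5 ≡ 4.
  x = λ² - 13 - 13 = 16 - 26 ≡ 21; y = λ·(13 - 21) - 28 ≡ 2. → (21, 2)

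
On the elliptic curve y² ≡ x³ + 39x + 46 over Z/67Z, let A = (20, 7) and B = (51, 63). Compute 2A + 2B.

First 2A:
Repeated addition: build up to 2A.
2A: tangent at (20, 7): λ = (3·20² + 39)/(2·7) ≡ 33/14. 14⁻¹ ≡ 24 (mod 67), so λ ≡ 33·24 ≡ 55.
  x = λ² - 20 - 20 = 3025 - 40 ≡ 37; y = λ·(20 - 37) - 7 ≡ 63. → (37, 63)
2A = (37, 63).
Next 2B:
Repeated addition: build up to 2B.
2B: tangent at (51, 63): λ = (3·51² + 39)/(2·63) ≡ 3/59. 59⁻¹ ≡ 25 (mod 67), so λ ≡ 3·25 ≡ 8.
  x = λ² - 51 - 51 = 64 - 102 ≡ 29; y = λ·(51 - 29) - 63 ≡ 46. → (29, 46)
2B = (29, 46).
Finally 2A + 2B:
(37, 63) + (29, 46). λ = (46 - 63)/(29 - 37) ≡ 50/59 mod 67. 59⁻¹ ≡ 25 (mod 67), so λ ≡ 44.
  x = λ² - 37 - 29 = 1936 - 66 ≡ 61; y = λ·(37 - 61) - 63 ≡ 20. → (61, 20)

(61, 20)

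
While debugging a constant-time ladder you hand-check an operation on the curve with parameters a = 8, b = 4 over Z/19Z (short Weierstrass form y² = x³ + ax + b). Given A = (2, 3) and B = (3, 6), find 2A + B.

(11, 13)

First 2A:
Repeated addition: build up to 2A.
2A: tangent at (2, 3): λ = (3·2² + 8)/(2·3) ≡ 1/6. 6⁻¹ ≡ 16 (mod 19) since 6·16 = 96 ≡ 1, so λ ≡ 1·16 ≡ 16.
  x = λ² - 2 - 2 = 256 - 4 ≡ 5; y = λ·(2 - 5) - 3 ≡ 6. → (5, 6)
2A = (5, 6).
Finally 2A + B:
(5, 6) + (3, 6). λ = (6 - 6)/(3 - 5) ≡ 0/17 mod 19. 17⁻¹ ≡ 9 (mod 19), so λ ≡ 0.
  x = λ² - 5 - 3 = 0 - 8 ≡ 11; y = λ·(5 - 11) - 6 ≡ 13. → (11, 13)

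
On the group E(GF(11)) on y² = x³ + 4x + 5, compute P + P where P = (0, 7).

(3, 0)

tangent at (0, 7): λ = (3·0² + 4)/(2·7) ≡ 4/3. 3⁻¹ ≡ 4 (mod 11), so λ ≡ 4·4 ≡ 5.
  x = λ² - 0 - 0 = 25 - 0 ≡ 3; y = λ·(0 - 3) - 7 ≡ 0. → (3, 0)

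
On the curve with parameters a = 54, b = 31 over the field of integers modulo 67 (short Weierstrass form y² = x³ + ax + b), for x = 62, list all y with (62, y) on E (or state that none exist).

x³ + 54x + 31 = 241707 ≡ 38 (mod 67).
38 is a non-residue mod 67; no y exists.

none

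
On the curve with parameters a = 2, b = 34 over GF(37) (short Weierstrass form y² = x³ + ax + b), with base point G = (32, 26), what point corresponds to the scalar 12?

O

Double-and-add on 12 = (1100)₂. Start with G = (32, 26) for the leading 1-bit.
double: tangent at (32, 26): λ = (3·32² + 2)/(2·26) ≡ 3/15. 15⁻¹ ≡ 5 (mod 37), so λ ≡ 3·5 ≡ 15.
  x = λ² - 32 - 32 = 225 - 64 ≡ 13; y = λ·(32 - 13) - 26 ≡ 0. → (13, 0)
add G: (13, 0) + (32, 26). λ = (26 - 0)/(32 - 13) ≡ 26/19 mod 37. 19⁻¹ ≡ 2 (mod 37) since 19·2 = 38 ≡ 1, so λ ≡ 15.
  x = λ² - 13 - 32 = 225 - 45 ≡ 32; y = λ·(13 - 32) - 0 ≡ 11. → (32, 11)
double: tangent at (32, 11): λ = (3·32² + 2)/(2·11) ≡ 3/22. 22⁻¹ ≡ 32 (mod 37) since 22·32 = 704 ≡ 1, so λ ≡ 3·32 ≡ 22.
  x = λ² - 32 - 32 = 484 - 64 ≡ 13; y = λ·(32 - 13) - 11 ≡ 0. → (13, 0)
double: (13, 0) + (13, 0): same x and y₁ ≡ -y₂, so the sum is O.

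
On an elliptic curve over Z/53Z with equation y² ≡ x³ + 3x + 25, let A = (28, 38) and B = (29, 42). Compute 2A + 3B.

(20, 33)

First 2A:
Repeated addition: build up to 2A.
2A: tangent at (28, 38): λ = (3·28² + 3)/(2·38) ≡ 23/23. 23⁻¹ ≡ 30 (mod 53) since 23·30 = 690 ≡ 1, so λ ≡ 23·30 ≡ 1.
  x = λ² - 28 - 28 = 1 - 56 ≡ 51; y = λ·(28 - 51) - 38 ≡ 45. → (51, 45)
2A = (51, 45).
Next 3B:
Repeated addition: build up to 3B.
2B: tangent at (29, 42): λ = (3·29² + 3)/(2·42) ≡ 35/31. 31⁻¹ ≡ 12 (mod 53) since 31·12 = 372 ≡ 1, so λ ≡ 35·12 ≡ 49.
  x = λ² - 29 - 29 = 2401 - 58 ≡ 11; y = λ·(29 - 11) - 42 ≡ 45. → (11, 45)
3B: (11, 45) + (29, 42). λ = (42 - 45)/(29 - 11) ≡ 50/18 mod 53. 18⁻¹ ≡ 3 (mod 53), so λ ≡ 44.
  x = λ² - 11 - 29 = 1936 - 40 ≡ 41; y = λ·(11 - 41) - 45 ≡ 13. → (41, 13)
3B = (41, 13).
Finally 2A + 3B:
(51, 45) + (41, 13). λ = (13 - 45)/(41 - 51) ≡ 21/43 mod 53. 43⁻¹ ≡ 37 (mod 53), so λ ≡ 35.
  x = λ² - 51 - 41 = 1225 - 92 ≡ 20; y = λ·(51 - 20) - 45 ≡ 33. → (20, 33)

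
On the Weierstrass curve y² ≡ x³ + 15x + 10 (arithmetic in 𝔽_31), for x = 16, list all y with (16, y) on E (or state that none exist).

none

x³ + 15x + 10 = 4346 ≡ 6 (mod 31).
6 is a non-residue mod 31; no y exists.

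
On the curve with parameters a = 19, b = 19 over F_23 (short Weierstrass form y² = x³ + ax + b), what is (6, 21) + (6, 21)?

(20, 21)

tangent at (6, 21): λ = (3·6² + 19)/(2·21) ≡ 12/19. 19⁻¹ ≡ 17 (mod 23), so λ ≡ 12·17 ≡ 20.
  x = λ² - 6 - 6 = 400 - 12 ≡ 20; y = λ·(6 - 20) - 21 ≡ 21. → (20, 21)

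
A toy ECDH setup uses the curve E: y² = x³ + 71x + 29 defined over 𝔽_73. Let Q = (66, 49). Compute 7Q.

(15, 4)

Double-and-add on 7 = (111)₂. Start with Q = (66, 49) for the leading 1-bit.
double: tangent at (66, 49): λ = (3·66² + 71)/(2·49) ≡ 72/25. 25⁻¹ ≡ 38 (mod 73) since 25·38 = 950 ≡ 1, so λ ≡ 72·38 ≡ 35.
  x = λ² - 66 - 66 = 1225 - 132 ≡ 71; y = λ·(66 - 71) - 49 ≡ 68. → (71, 68)
add Q: (71, 68) + (66, 49). λ = (49 - 68)/(66 - 71) ≡ 54/68 mod 73. 68⁻¹ ≡ 29 (mod 73) since 68·29 = 1972 ≡ 1, so λ ≡ 33.
  x = λ² - 71 - 66 = 1089 - 137 ≡ 3; y = λ·(71 - 3) - 68 ≡ 59. → (3, 59)
double: tangent at (3, 59): λ = (3·3² + 71)/(2·59) ≡ 25/45. 45⁻¹ ≡ 13 (mod 73), so λ ≡ 25·13 ≡ 33.
  x = λ² - 3 - 3 = 1089 - 6 ≡ 61; y = λ·(3 - 61) - 59 ≡ 71. → (61, 71)
add Q: (61, 71) + (66, 49). λ = (49 - 71)/(66 - 61) ≡ 51/5 mod 73. 5⁻¹ ≡ 44 (mod 73), so λ ≡ 54.
  x = λ² - 61 - 66 = 2916 - 127 ≡ 15; y = λ·(61 - 15) - 71 ≡ 4. → (15, 4)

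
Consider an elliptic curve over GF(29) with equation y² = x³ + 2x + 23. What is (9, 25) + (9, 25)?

(15, 21)

tangent at (9, 25): λ = (3·9² + 2)/(2·25) ≡ 13/21. 21⁻¹ ≡ 18 (mod 29), so λ ≡ 13·18 ≡ 2.
  x = λ² - 9 - 9 = 4 - 18 ≡ 15; y = λ·(9 - 15) - 25 ≡ 21. → (15, 21)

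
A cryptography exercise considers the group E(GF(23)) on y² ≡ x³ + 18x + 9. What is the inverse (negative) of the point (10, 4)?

-(10, 4) = (10, -4 mod 23) = (10, 19).

(10, 19)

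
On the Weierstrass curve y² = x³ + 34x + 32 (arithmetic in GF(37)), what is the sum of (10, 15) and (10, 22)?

O

The two points share x = 10 and their y-coordinates satisfy 15 + 22 ≡ 0 (mod 37), so they are inverses. Their sum is ∞.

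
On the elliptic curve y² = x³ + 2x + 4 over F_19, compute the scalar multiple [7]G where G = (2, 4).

(1, 8)

Double-and-add on 7 = (111)₂. Start with G = (2, 4) for the leading 1-bit.
double: tangent at (2, 4): λ = (3·2² + 2)/(2·4) ≡ 14/8. 8⁻¹ ≡ 12 (mod 19), so λ ≡ 14·12 ≡ 16.
  x = λ² - 2 - 2 = 256 - 4 ≡ 5; y = λ·(2 - 5) - 4 ≡ 5. → (5, 5)
add G: (5, 5) + (2, 4). λ = (4 - 5)/(2 - 5) ≡ 18/16 mod 19. 16⁻¹ ≡ 6 (mod 19) since 16·6 = 96 ≡ 1, so λ ≡ 13.
  x = λ² - 5 - 2 = 169 - 7 ≡ 10; y = λ·(5 - 10) - 5 ≡ 6. → (10, 6)
double: tangent at (10, 6): λ = (3·10² + 2)/(2·6) ≡ 17/12. 12⁻¹ ≡ 8 (mod 19) since 12·8 = 96 ≡ 1, so λ ≡ 17·8 ≡ 3.
  x = λ² - 10 - 10 = 9 - 20 ≡ 8; y = λ·(10 - 8) - 6 ≡ 0. → (8, 0)
add G: (8, 0) + (2, 4). λ = (4 - 0)/(2 - 8) ≡ 4/13 mod 19. 13⁻¹ ≡ 3 (mod 19) since 13·3 = 39 ≡ 1, so λ ≡ 12.
  x = λ² - 8 - 2 = 144 - 10 ≡ 1; y = λ·(8 - 1) - 0 ≡ 8. → (1, 8)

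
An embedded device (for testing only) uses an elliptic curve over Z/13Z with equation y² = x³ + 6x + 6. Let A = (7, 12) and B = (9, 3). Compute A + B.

(1, 0)

(7, 12) + (9, 3). λ = (3 - 12)/(9 - 7) ≡ 4/2 mod 13. 2⁻¹ ≡ 7 (mod 13), so λ ≡ 2.
  x = λ² - 7 - 9 = 4 - 16 ≡ 1; y = λ·(7 - 1) - 12 ≡ 0. → (1, 0)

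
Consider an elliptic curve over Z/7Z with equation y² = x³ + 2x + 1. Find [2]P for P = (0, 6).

tangent at (0, 6): λ = (3·0² + 2)/(2·6) ≡ 2/5. 5⁻¹ ≡ 3 (mod 7), so λ ≡ 2·3 ≡ 6.
  x = λ² - 0 - 0 = 36 - 0 ≡ 1; y = λ·(0 - 1) - 6 ≡ 2. → (1, 2)

(1, 2)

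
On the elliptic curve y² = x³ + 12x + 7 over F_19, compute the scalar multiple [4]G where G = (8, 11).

Double-and-add on 4 = (100)₂. Start with G = (8, 11) for the leading 1-bit.
double: tangent at (8, 11): λ = (3·8² + 12)/(2·11) ≡ 14/3. 3⁻¹ ≡ 13 (mod 19) since 3·13 = 39 ≡ 1, so λ ≡ 14·13 ≡ 11.
  x = λ² - 8 - 8 = 121 - 16 ≡ 10; y = λ·(8 - 10) - 11 ≡ 5. → (10, 5)
double: tangent at (10, 5): λ = (3·10² + 12)/(2·5) ≡ 8/10. 10⁻¹ ≡ 2 (mod 19) since 10·2 = 20 ≡ 1, so λ ≡ 8·2 ≡ 16.
  x = λ² - 10 - 10 = 256 - 20 ≡ 8; y = λ·(10 - 8) - 5 ≡ 8. → (8, 8)

(8, 8)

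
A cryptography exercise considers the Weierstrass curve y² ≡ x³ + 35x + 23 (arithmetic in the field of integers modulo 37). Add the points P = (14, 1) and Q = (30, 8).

(26, 3)

(14, 1) + (30, 8). λ = (8 - 1)/(30 - 14) ≡ 7/16 mod 37. 16⁻¹ ≡ 7 (mod 37), so λ ≡ 12.
  x = λ² - 14 - 30 = 144 - 44 ≡ 26; y = λ·(14 - 26) - 1 ≡ 3. → (26, 3)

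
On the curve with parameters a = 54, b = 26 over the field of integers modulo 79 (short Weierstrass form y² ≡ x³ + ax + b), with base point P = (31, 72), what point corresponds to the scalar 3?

Repeated addition: build up to 3P.
2P: tangent at (31, 72): λ = (3·31² + 54)/(2·72) ≡ 14/65. 65⁻¹ ≡ 62 (mod 79), so λ ≡ 14·62 ≡ 78.
  x = λ² - 31 - 31 = 6084 - 62 ≡ 18; y = λ·(31 - 18) - 72 ≡ 73. → (18, 73)
3P: (18, 73) + (31, 72). λ = (72 - 73)/(31 - 18) ≡ 78/13 mod 79. 13⁻¹ ≡ 73 (mod 79), so λ ≡ 6.
  x = λ² - 18 - 31 = 36 - 49 ≡ 66; y = λ·(18 - 66) - 73 ≡ 34. → (66, 34)

(66, 34)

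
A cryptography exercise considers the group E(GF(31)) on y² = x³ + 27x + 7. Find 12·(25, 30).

(21, 16)

Write G = (25, 30).
Double-and-add on 12 = (1100)₂. Start with G = (25, 30) for the leading 1-bit.
double: tangent at (25, 30): λ = (3·25² + 27)/(2·30) ≡ 11/29. 29⁻¹ ≡ 15 (mod 31) since 29·15 = 435 ≡ 1, so λ ≡ 11·15 ≡ 10.
  x = λ² - 25 - 25 = 100 - 50 ≡ 19; y = λ·(25 - 19) - 30 ≡ 30. → (19, 30)
add G: (19, 30) + (25, 30). λ = (30 - 30)/(25 - 19) ≡ 0/6 mod 31. 6⁻¹ ≡ 26 (mod 31) since 6·26 = 156 ≡ 1, so λ ≡ 0.
  x = λ² - 19 - 25 = 0 - 44 ≡ 18; y = λ·(19 - 18) - 30 ≡ 1. → (18, 1)
double: tangent at (18, 1): λ = (3·18² + 27)/(2·1) ≡ 7/2. 2⁻¹ ≡ 16 (mod 31), so λ ≡ 7·16 ≡ 19.
  x = λ² - 18 - 18 = 361 - 36 ≡ 15; y = λ·(18 - 15) - 1 ≡ 25. → (15, 25)
double: tangent at (15, 25): λ = (3·15² + 27)/(2·25) ≡ 20/19. 19⁻¹ ≡ 18 (mod 31) since 19·18 = 342 ≡ 1, so λ ≡ 20·18 ≡ 19.
  x = λ² - 15 - 15 = 361 - 30 ≡ 21; y = λ·(15 - 21) - 25 ≡ 16. → (21, 16)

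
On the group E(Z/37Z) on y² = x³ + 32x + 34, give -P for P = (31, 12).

-(31, 12) = (31, -12 mod 37) = (31, 25).

(31, 25)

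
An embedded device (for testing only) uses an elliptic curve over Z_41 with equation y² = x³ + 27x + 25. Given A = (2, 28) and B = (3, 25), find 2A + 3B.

(16, 24)

First 2A:
Repeated addition: build up to 2A.
2A: tangent at (2, 28): λ = (3·2² + 27)/(2·28) ≡ 39/15. 15⁻¹ ≡ 11 (mod 41), so λ ≡ 39·11 ≡ 19.
  x = λ² - 2 - 2 = 361 - 4 ≡ 29; y = λ·(2 - 29) - 28 ≡ 33. → (29, 33)
2A = (29, 33).
Next 3B:
Repeated addition: build up to 3B.
2B: tangent at (3, 25): λ = (3·3² + 27)/(2·25) ≡ 13/9. 9⁻¹ ≡ 32 (mod 41) since 9·32 = 288 ≡ 1, so λ ≡ 13·32 ≡ 6.
  x = λ² - 3 - 3 = 36 - 6 ≡ 30; y = λ·(3 - 30) - 25 ≡ 18. → (30, 18)
3B: (30, 18) + (3, 25). λ = (25 - 18)/(3 - 30) ≡ 7/14 mod 41. 14⁻¹ ≡ 3 (mod 41), so λ ≡ 21.
  x = λ² - 30 - 3 = 441 - 33 ≡ 39; y = λ·(30 - 39) - 18 ≡ 39. → (39, 39)
3B = (39, 39).
Finally 2A + 3B:
(29, 33) + (39, 39). λ = (39 - 33)/(39 - 29) ≡ 6/10 mod 41. 10⁻¹ ≡ 37 (mod 41), so λ ≡ 17.
  x = λ² - 29 - 39 = 289 - 68 ≡ 16; y = λ·(29 - 16) - 33 ≡ 24. → (16, 24)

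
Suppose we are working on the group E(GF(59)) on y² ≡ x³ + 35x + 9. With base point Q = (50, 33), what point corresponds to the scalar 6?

(55, 49)

Repeated addition: build up to 6Q.
2Q: tangent at (50, 33): λ = (3·50² + 35)/(2·33) ≡ 42/7. 7⁻¹ ≡ 17 (mod 59) since 7·17 = 119 ≡ 1, so λ ≡ 42·17 ≡ 6.
  x = λ² - 50 - 50 = 36 - 100 ≡ 54; y = λ·(50 - 54) - 33 ≡ 2. → (54, 2)
3Q: (54, 2) + (50, 33). λ = (33 - 2)/(50 - 54) ≡ 31/55 mod 59. 55⁻¹ ≡ 44 (mod 59), so λ ≡ 7.
  x = λ² - 54 - 50 = 49 - 104 ≡ 4; y = λ·(54 - 4) - 2 ≡ 53. → (4, 53)
4Q: (4, 53) + (50, 33). λ = (33 - 53)/(50 - 4) ≡ 39/46 mod 59. 46⁻¹ ≡ 9 (mod 59), so λ ≡ 56.
  x = λ² - 4 - 50 = 3136 - 54 ≡ 14; y = λ·(4 - 14) - 53 ≡ 36. → (14, 36)
5Q: (14, 36) + (50, 33). λ = (33 - 36)/(50 - 14) ≡ 56/36 mod 59. 36⁻¹ ≡ 41 (mod 59), so λ ≡ 54.
  x = λ² - 14 - 50 = 2916 - 64 ≡ 20; y = λ·(14 - 20) - 36 ≡ 53. → (20, 53)
6Q: (20, 53) + (50, 33). λ = (33 - 53)/(50 - 20) ≡ 39/30 mod 59. 30⁻¹ ≡ 2 (mod 59), so λ ≡ 19.
  x = λ² - 20 - 50 = 361 - 70 ≡ 55; y = λ·(20 - 55) - 53 ≡ 49. → (55, 49)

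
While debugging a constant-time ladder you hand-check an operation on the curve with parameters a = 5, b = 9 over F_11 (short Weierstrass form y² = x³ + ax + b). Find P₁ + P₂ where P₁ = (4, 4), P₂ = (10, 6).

(2, 4)

(4, 4) + (10, 6). λ = (6 - 4)/(10 - 4) ≡ 2/6 mod 11. 6⁻¹ ≡ 2 (mod 11), so λ ≡ 4.
  x = λ² - 4 - 10 = 16 - 14 ≡ 2; y = λ·(4 - 2) - 4 ≡ 4. → (2, 4)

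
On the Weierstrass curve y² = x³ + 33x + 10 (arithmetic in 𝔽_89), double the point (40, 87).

tangent at (40, 87): λ = (3·40² + 33)/(2·87) ≡ 27/85. 85⁻¹ ≡ 22 (mod 89) since 85·22 = 1870 ≡ 1, so λ ≡ 27·22 ≡ 60.
  x = λ² - 40 - 40 = 3600 - 80 ≡ 49; y = λ·(40 - 49) - 87 ≡ 85. → (49, 85)

(49, 85)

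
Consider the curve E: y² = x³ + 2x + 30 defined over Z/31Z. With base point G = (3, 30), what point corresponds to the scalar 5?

(20, 17)

Repeated addition: build up to 5G.
2G: tangent at (3, 30): λ = (3·3² + 2)/(2·30) ≡ 29/29. 29⁻¹ ≡ 15 (mod 31), so λ ≡ 29·15 ≡ 1.
  x = λ² - 3 - 3 = 1 - 6 ≡ 26; y = λ·(3 - 26) - 30 ≡ 9. → (26, 9)
3G: (26, 9) + (3, 30). λ = (30 - 9)/(3 - 26) ≡ 21/8 mod 31. 8⁻¹ ≡ 4 (mod 31) since 8·4 = 32 ≡ 1, so λ ≡ 22.
  x = λ² - 26 - 3 = 484 - 29 ≡ 21; y = λ·(26 - 21) - 9 ≡ 8. → (21, 8)
4G: (21, 8) + (3, 30). λ = (30 - 8)/(3 - 21) ≡ 22/13 mod 31. 13⁻¹ ≡ 12 (mod 31), so λ ≡ 16.
  x = λ² - 21 - 3 = 256 - 24 ≡ 15; y = λ·(21 - 15) - 8 ≡ 26. → (15, 26)
5G: (15, 26) + (3, 30). λ = (30 - 26)/(3 - 15) ≡ 4/19 mod 31. 19⁻¹ ≡ 18 (mod 31), so λ ≡ 10.
  x = λ² - 15 - 3 = 100 - 18 ≡ 20; y = λ·(15 - 20) - 26 ≡ 17. → (20, 17)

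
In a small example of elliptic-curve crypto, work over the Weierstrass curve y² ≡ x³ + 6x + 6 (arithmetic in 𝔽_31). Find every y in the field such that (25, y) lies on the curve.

8, 23

x³ + 6x + 6 = 15781 ≡ 2 (mod 31).
Square roots of 2 mod 31: 8 and 23 (since 8² = 64 ≡ 2).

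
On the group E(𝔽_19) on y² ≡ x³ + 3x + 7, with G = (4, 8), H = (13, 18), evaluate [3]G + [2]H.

(1, 7)

First 3G:
Repeated addition: build up to 3G.
2G: tangent at (4, 8): λ = (3·4² + 3)/(2·8) ≡ 13/16. 16⁻¹ ≡ 6 (mod 19), so λ ≡ 13·6 ≡ 2.
  x = λ² - 4 - 4 = 4 - 8 ≡ 15; y = λ·(4 - 15) - 8 ≡ 8. → (15, 8)
3G: (15, 8) + (4, 8). λ = (8 - 8)/(4 - 15) ≡ 0/8 mod 19. 8⁻¹ ≡ 12 (mod 19) since 8·12 = 96 ≡ 1, so λ ≡ 0.
  x = λ² - 15 - 4 = 0 - 19 ≡ 0; y = λ·(15 - 0) - 8 ≡ 11. → (0, 11)
3G = (0, 11).
Next 2H:
Repeated addition: build up to 2H.
2H: tangent at (13, 18): λ = (3·13² + 3)/(2·18) ≡ 16/17. 17⁻¹ ≡ 9 (mod 19) since 17·9 = 153 ≡ 1, so λ ≡ 16·9 ≡ 11.
  x = λ² - 13 - 13 = 121 - 26 ≡ 0; y = λ·(13 - 0) - 18 ≡ 11. → (0, 11)
2H = (0, 11).
Finally 3G + 2H:
tangent at (0, 11): λ = (3·0² + 3)/(2·11) ≡ 3/3. 3⁻¹ ≡ 13 (mod 19) since 3·13 = 39 ≡ 1, so λ ≡ 3·13 ≡ 1.
  x = λ² - 0 - 0 = 1 - 0 ≡ 1; y = λ·(0 - 1) - 11 ≡ 7. → (1, 7)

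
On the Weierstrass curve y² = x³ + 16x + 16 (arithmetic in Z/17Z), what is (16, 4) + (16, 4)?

(1, 4)

tangent at (16, 4): λ = (3·16² + 16)/(2·4) ≡ 2/8. 8⁻¹ ≡ 15 (mod 17), so λ ≡ 2·15 ≡ 13.
  x = λ² - 16 - 16 = 169 - 32 ≡ 1; y = λ·(16 - 1) - 4 ≡ 4. → (1, 4)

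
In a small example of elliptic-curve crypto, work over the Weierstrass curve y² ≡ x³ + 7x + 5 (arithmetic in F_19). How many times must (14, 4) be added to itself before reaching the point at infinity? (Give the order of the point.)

2P: tangent at (14, 4): λ = (3·14² + 7)/(2·4) ≡ 6/8. 8⁻¹ ≡ 12 (mod 19) since 8·12 = 96 ≡ 1, so λ ≡ 6·12 ≡ 15.
  x = λ² - 14 - 14 = 225 - 28 ≡ 7; y = λ·(14 - 7) - 4 ≡ 6. → (7, 6)
3P: (7, 6) + (14, 4). λ = (4 - 6)/(14 - 7) ≡ 17/7 mod 19. 7⁻¹ ≡ 11 (mod 19) since 7·11 = 77 ≡ 1, so λ ≡ 16.
  x = λ² - 7 - 14 = 256 - 21 ≡ 7; y = λ·(7 - 7) - 6 ≡ 13. → (7, 13)
4P: (7, 13) + (14, 4). λ = (4 - 13)/(14 - 7) ≡ 10/7 mod 19. 7⁻¹ ≡ 11 (mod 19) since 7·11 = 77 ≡ 1, so λ ≡ 15.
  x = λ² - 7 - 14 = 225 - 21 ≡ 14; y = λ·(7 - 14) - 13 ≡ 15. → (14, 15)
5P: (14, 15) + (14, 4): same x and y₁ ≡ -y₂, so the sum is the point at infinity.
5P = the point at infinity, so the order is 5.

5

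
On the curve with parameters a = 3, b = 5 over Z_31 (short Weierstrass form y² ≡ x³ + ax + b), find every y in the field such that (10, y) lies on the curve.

x³ + 3x + 5 = 1035 ≡ 12 (mod 31).
12 is a non-residue mod 31; no y exists.

none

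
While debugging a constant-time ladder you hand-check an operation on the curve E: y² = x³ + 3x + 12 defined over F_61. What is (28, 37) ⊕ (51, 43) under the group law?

(29, 37)

(28, 37) + (51, 43). λ = (43 - 37)/(51 - 28) ≡ 6/23 mod 61. 23⁻¹ ≡ 8 (mod 61), so λ ≡ 48.
  x = λ² - 28 - 51 = 2304 - 79 ≡ 29; y = λ·(28 - 29) - 37 ≡ 37. → (29, 37)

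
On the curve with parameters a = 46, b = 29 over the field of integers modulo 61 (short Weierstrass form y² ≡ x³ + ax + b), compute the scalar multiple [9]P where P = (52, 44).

(53, 53)

Repeated addition: build up to 9P.
2P: tangent at (52, 44): λ = (3·52² + 46)/(2·44) ≡ 45/27. 27⁻¹ ≡ 52 (mod 61) since 27·52 = 1404 ≡ 1, so λ ≡ 45·52 ≡ 22.
  x = λ² - 52 - 52 = 484 - 104 ≡ 14; y = λ·(52 - 14) - 44 ≡ 60. → (14, 60)
3P: (14, 60) + (52, 44). λ = (44 - 60)/(52 - 14) ≡ 45/38 mod 61. 38⁻¹ ≡ 53 (mod 61) since 38·53 = 2014 ≡ 1, so λ ≡ 6.
  x = λ² - 14 - 52 = 36 - 66 ≡ 31; y = λ·(14 - 31) - 60 ≡ 21. → (31, 21)
4P: (31, 21) + (52, 44). λ = (44 - 21)/(52 - 31) ≡ 23/21 mod 61. 21⁻¹ ≡ 32 (mod 61) since 21·32 = 672 ≡ 1, so λ ≡ 4.
  x = λ² - 31 - 52 = 16 - 83 ≡ 55; y = λ·(31 - 55) - 21 ≡ 5. → (55, 5)
5P: (55, 5) + (52, 44). λ = (44 - 5)/(52 - 55) ≡ 39/58 mod 61. 58⁻¹ ≡ 20 (mod 61), so λ ≡ 48.
  x = λ² - 55 - 52 = 2304 - 107 ≡ 1; y = λ·(55 - 1) - 5 ≡ 25. → (1, 25)
6P: (1, 25) + (52, 44). λ = (44 - 25)/(52 - 1) ≡ 19/51 mod 61. 51⁻¹ ≡ 6 (mod 61), so λ ≡ 53.
  x = λ² - 1 - 52 = 2809 - 53 ≡ 11; y = λ·(1 - 11) - 25 ≡ 55. → (11, 55)
7P: (11, 55) + (52, 44). λ = (44 - 55)/(52 - 11) ≡ 50/41 mod 61. 41⁻¹ ≡ 3 (mod 61), so λ ≡ 28.
  x = λ² - 11 - 52 = 784 - 63 ≡ 50; y = λ·(11 - 50) - 55 ≡ 12. → (50, 12)
8P: (50, 12) + (52, 44). λ = (44 - 12)/(52 - 50) ≡ 32/2 mod 61. 2⁻¹ ≡ 31 (mod 61), so λ ≡ 16.
  x = λ² - 50 - 52 = 256 - 102 ≡ 32; y = λ·(50 - 32) - 12 ≡ 32. → (32, 32)
9P: (32, 32) + (52, 44). λ = (44 - 32)/(52 - 32) ≡ 12/20 mod 61. 20⁻¹ ≡ 58 (mod 61), so λ ≡ 25.
  x = λ² - 32 - 52 = 625 - 84 ≡ 53; y = λ·(32 - 53) - 32 ≡ 53. → (53, 53)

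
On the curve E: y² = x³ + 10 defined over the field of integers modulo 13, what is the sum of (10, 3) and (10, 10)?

O

The two points share x = 10 and their y-coordinates satisfy 3 + 10 ≡ 0 (mod 13), so they are inverses. Their sum is the point at infinity.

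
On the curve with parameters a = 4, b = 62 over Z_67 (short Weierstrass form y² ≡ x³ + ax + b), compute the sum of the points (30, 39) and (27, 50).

(30, 39) + (27, 50). λ = (50 - 39)/(27 - 30) ≡ 11/64 mod 67. 64⁻¹ ≡ 22 (mod 67) since 64·22 = 1408 ≡ 1, so λ ≡ 41.
  x = λ² - 30 - 27 = 1681 - 57 ≡ 16; y = λ·(30 - 16) - 39 ≡ 66. → (16, 66)

(16, 66)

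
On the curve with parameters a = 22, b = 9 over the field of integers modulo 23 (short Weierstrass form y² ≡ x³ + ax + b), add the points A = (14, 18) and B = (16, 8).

(18, 2)

(14, 18) + (16, 8). λ = (8 - 18)/(16 - 14) ≡ 13/2 mod 23. 2⁻¹ ≡ 12 (mod 23) since 2·12 = 24 ≡ 1, so λ ≡ 18.
  x = λ² - 14 - 16 = 324 - 30 ≡ 18; y = λ·(14 - 18) - 18 ≡ 2. → (18, 2)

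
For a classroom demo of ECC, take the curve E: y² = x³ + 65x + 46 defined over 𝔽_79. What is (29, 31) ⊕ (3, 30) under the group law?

(56, 50)

(29, 31) + (3, 30). λ = (30 - 31)/(3 - 29) ≡ 78/53 mod 79. 53⁻¹ ≡ 3 (mod 79), so λ ≡ 76.
  x = λ² - 29 - 3 = 5776 - 32 ≡ 56; y = λ·(29 - 56) - 31 ≡ 50. → (56, 50)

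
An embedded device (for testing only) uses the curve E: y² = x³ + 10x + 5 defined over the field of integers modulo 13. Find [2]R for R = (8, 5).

(1, 9)

tangent at (8, 5): λ = (3·8² + 10)/(2·5) ≡ 7/10. 10⁻¹ ≡ 4 (mod 13) since 10·4 = 40 ≡ 1, so λ ≡ 7·4 ≡ 2.
  x = λ² - 8 - 8 = 4 - 16 ≡ 1; y = λ·(8 - 1) - 5 ≡ 9. → (1, 9)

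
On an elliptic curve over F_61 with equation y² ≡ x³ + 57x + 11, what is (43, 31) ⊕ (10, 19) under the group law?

(43, 31) + (10, 19). λ = (19 - 31)/(10 - 43) ≡ 49/28 mod 61. 28⁻¹ ≡ 24 (mod 61), so λ ≡ 17.
  x = λ² - 43 - 10 = 289 - 53 ≡ 53; y = λ·(43 - 53) - 31 ≡ 43. → (53, 43)

(53, 43)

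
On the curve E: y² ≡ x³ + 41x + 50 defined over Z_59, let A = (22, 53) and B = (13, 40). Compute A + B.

(22, 53) + (13, 40). λ = (40 - 53)/(13 - 22) ≡ 46/50 mod 59. 50⁻¹ ≡ 13 (mod 59) since 50·13 = 650 ≡ 1, so λ ≡ 8.
  x = λ² - 22 - 13 = 64 - 35 ≡ 29; y = λ·(22 - 29) - 53 ≡ 9. → (29, 9)

(29, 9)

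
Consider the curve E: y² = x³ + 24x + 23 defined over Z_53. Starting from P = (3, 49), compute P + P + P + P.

Double-and-add on 4 = (100)₂. Start with P = (3, 49) for the leading 1-bit.
double: tangent at (3, 49): λ = (3·3² + 24)/(2·49) ≡ 51/45. 45⁻¹ ≡ 33 (mod 53) since 45·33 = 1485 ≡ 1, so λ ≡ 51·33 ≡ 40.
  x = λ² - 3 - 3 = 1600 - 6 ≡ 4; y = λ·(3 - 4) - 49 ≡ 17. → (4, 17)
double: tangent at (4, 17): λ = (3·4² + 24)/(2·17) ≡ 19/34. 34⁻¹ ≡ 39 (mod 53), so λ ≡ 19·39 ≡ 52.
  x = λ² - 4 - 4 = 2704 - 8 ≡ 46; y = λ·(4 - 46) - 17 ≡ 25. → (46, 25)

(46, 25)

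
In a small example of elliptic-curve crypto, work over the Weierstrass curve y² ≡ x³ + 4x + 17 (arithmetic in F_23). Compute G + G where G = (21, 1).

tangent at (21, 1): λ = (3·21² + 4)/(2·1) ≡ 16/2. 2⁻¹ ≡ 12 (mod 23), so λ ≡ 16·12 ≡ 8.
  x = λ² - 21 - 21 = 64 - 42 ≡ 22; y = λ·(21 - 22) - 1 ≡ 14. → (22, 14)

(22, 14)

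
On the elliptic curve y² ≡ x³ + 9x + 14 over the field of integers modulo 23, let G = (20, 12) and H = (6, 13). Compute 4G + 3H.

(7, 11)

First 4G:
Double-and-add on 4 = (100)₂. Start with G = (20, 12) for the leading 1-bit.
double: tangent at (20, 12): λ = (3·20² + 9)/(2·12) ≡ 13/1. 1⁻¹ ≡ 1 (mod 23), so λ ≡ 13·1 ≡ 13.
  x = λ² - 20 - 20 = 169 - 40 ≡ 14; y = λ·(20 - 14) - 12 ≡ 20. → (14, 20)
double: tangent at (14, 20): λ = (3·14² + 9)/(2·20) ≡ 22/17. 17⁻¹ ≡ 19 (mod 23), so λ ≡ 22·19 ≡ 4.
  x = λ² - 14 - 14 = 16 - 28 ≡ 11; y = λ·(14 - 11) - 20 ≡ 15. → (11, 15)
4G = (11, 15).
Next 3H:
Repeated addition: build up to 3H.
2H: tangent at (6, 13): λ = (3·6² + 9)/(2·13) ≡ 2/3. 3⁻¹ ≡ 8 (mod 23) since 3·8 = 24 ≡ 1, so λ ≡ 2·8 ≡ 16.
  x = λ² - 6 - 6 = 256 - 12 ≡ 14; y = λ·(6 - 14) - 13 ≡ 20. → (14, 20)
3H: (14, 20) + (6, 13). λ = (13 - 20)/(6 - 14) ≡ 16/15 mod 23. 15⁻¹ ≡ 20 (mod 23), so λ ≡ 21.
  x = λ² - 14 - 6 = 441 - 20 ≡ 7; y = λ·(14 - 7) - 20 ≡ 12. → (7, 12)
3H = (7, 12).
Finally 4G + 3H:
(11, 15) + (7, 12). λ = (12 - 15)/(7 - 11) ≡ 20/19 mod 23. 19⁻¹ ≡ 17 (mod 23), so λ ≡ 18.
  x = λ² - 11 - 7 = 324 - 18 ≡ 7; y = λ·(11 - 7) - 15 ≡ 11. → (7, 11)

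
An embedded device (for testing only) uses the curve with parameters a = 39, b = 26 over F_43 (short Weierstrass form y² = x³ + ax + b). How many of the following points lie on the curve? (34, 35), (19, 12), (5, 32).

2

(34, 35): 35² ≡ 21, rhs ≡ 21 → on.
(19, 12): 12² ≡ 15, rhs ≡ 15 → on.
(5, 32): 32² ≡ 35, rhs ≡ 2 → off.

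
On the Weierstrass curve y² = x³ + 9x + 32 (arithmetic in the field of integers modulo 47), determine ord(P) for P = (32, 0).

2P: (32, 0) + (32, 0): same x and y₁ ≡ -y₂, so the sum is ∞.
2P = ∞, so the order is 2.

2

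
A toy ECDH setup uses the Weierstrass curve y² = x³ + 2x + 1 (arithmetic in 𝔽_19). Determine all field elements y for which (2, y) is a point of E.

x³ + 2x + 1 = 13 ≡ 13 (mod 19).
13 is a non-residue mod 19; no y exists.

none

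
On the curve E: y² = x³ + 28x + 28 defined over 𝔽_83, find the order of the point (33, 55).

2P: tangent at (33, 55): λ = (3·33² + 28)/(2·55) ≡ 58/27. 27⁻¹ ≡ 40 (mod 83) since 27·40 = 1080 ≡ 1, so λ ≡ 58·40 ≡ 79.
  x = λ² - 33 - 33 = 6241 - 66 ≡ 33; y = λ·(33 - 33) - 55 ≡ 28. → (33, 28)
3P: (33, 28) + (33, 55): same x and y₁ ≡ -y₂, so the sum is O.
3P = O, so the order is 3.

3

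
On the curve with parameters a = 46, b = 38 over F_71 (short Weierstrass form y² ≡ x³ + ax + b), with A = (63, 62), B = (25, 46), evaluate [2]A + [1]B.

(46, 27)

First 2A:
Repeated addition: build up to 2A.
2A: tangent at (63, 62): λ = (3·63² + 46)/(2·62) ≡ 25/53. 53⁻¹ ≡ 67 (mod 71), so λ ≡ 25·67 ≡ 42.
  x = λ² - 63 - 63 = 1764 - 126 ≡ 5; y = λ·(63 - 5) - 62 ≡ 31. → (5, 31)
2A = (5, 31).
Finally 2A + B:
(5, 31) + (25, 46). λ = (46 - 31)/(25 - 5) ≡ 15/20 mod 71. 20⁻¹ ≡ 32 (mod 71) since 20·32 = 640 ≡ 1, so λ ≡ 54.
  x = λ² - 5 - 25 = 2916 - 30 ≡ 46; y = λ·(5 - 46) - 31 ≡ 27. → (46, 27)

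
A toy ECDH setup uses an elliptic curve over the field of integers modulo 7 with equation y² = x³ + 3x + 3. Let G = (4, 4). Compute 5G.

(4, 3)

Repeated addition: build up to 5G.
2G: tangent at (4, 4): λ = (3·4² + 3)/(2·4) ≡ 2/1. 1⁻¹ ≡ 1 (mod 7), so λ ≡ 2·1 ≡ 2.
  x = λ² - 4 - 4 = 4 - 8 ≡ 3; y = λ·(4 - 3) - 4 ≡ 5. → (3, 5)
3G: (3, 5) + (4, 4). λ = (4 - 5)/(4 - 3) ≡ 6/1 mod 7. 1⁻¹ ≡ 1 (mod 7) since 1·1 = 1 ≡ 1, so λ ≡ 6.
  x = λ² - 3 - 4 = 36 - 7 ≡ 1; y = λ·(3 - 1) - 5 ≡ 0. → (1, 0)
4G: (1, 0) + (4, 4). λ = (4 - 0)/(4 - 1) ≡ 4/3 mod 7. 3⁻¹ ≡ 5 (mod 7), so λ ≡ 6.
  x = λ² - 1 - 4 = 36 - 5 ≡ 3; y = λ·(1 - 3) - 0 ≡ 2. → (3, 2)
5G: (3, 2) + (4, 4). λ = (4 - 2)/(4 - 3) ≡ 2/1 mod 7. 1⁻¹ ≡ 1 (mod 7), so λ ≡ 2.
  x = λ² - 3 - 4 = 4 - 7 ≡ 4; y = λ·(3 - 4) - 2 ≡ 3. → (4, 3)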